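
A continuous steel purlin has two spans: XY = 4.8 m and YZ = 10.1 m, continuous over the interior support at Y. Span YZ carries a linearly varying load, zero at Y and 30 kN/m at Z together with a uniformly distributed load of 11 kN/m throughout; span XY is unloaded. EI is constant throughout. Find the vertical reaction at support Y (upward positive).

Take M_Y as the redundant. Released structure: two simple spans XY and YZ with a hinge at Y.
End slopes at the hinge Y, treating each span as simply supported:
  span YZ: triangular load, peak 30: 7w₀L³/(360EI) = 601/EI
  span YZ: UDL 11: wL³/(24EI) = 472.2/EI
  relative rotation θ_0 = (0 + 1073)/EI = 1073/EI
A unit hogging moment at Y produces rotation L₁/(3EI) + L₂/(3EI) = 4.967/EI.
Compatibility: M_Y·(L₁+L₂)/(3EI) = θ_0, giving M_Y = 216.1 kN·m (hogging).
Span XY, ΣM about X with M_Y applied at Y: R_Y^{XY}·4.8 = 0 + 216.1, so R_Y^{XY} = 45.02 kN and R_X = 0 − 45.02 = -45.02 kN.
Span YZ, ΣM about Z: R_Y^{YZ}·10.1 = 1071 + 216.1, so R_Y^{YZ} = 127.4 kN and R_Z = 262.6 − 127.4 = 135.2 kN.
R_Y = 45.02 + 127.4 = 172.5 kN.

R_Y = 172.5 kN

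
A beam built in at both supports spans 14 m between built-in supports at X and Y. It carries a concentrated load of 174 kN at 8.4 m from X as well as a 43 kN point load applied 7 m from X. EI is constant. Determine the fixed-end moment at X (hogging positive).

M_X = 309.1 kN·m

Release both end moments; the primary structure is a simply-supported span XY with redundants M_X and M_Y.
End rotations of the released simple span under the applied load (×1/EI):
  at X: point load 174 at a = 8.4: Pab(L + b)/(6LEI) = 1910/EI
  at Y: point load 174 at a = 8.4: Pab(L + a)/(6LEI) = 2183/EI
  at X: point load 43 at a = 7: Pab(L + b)/(6LEI) = 526.8/EI
  at Y: point load 43 at a = 7: Pab(L + a)/(6LEI) = 526.8/EI
  θ_X0 = 2437/EI,  θ_Y0 = 2709/EI
Flexibility coefficients: a unit moment at one end gives L/(3EI) there and L/(6EI) at the far end, so f₁₁ = f₂₂ = 4.667/EI and f₁₂ = f₂₁ = 2.333/EI.
Compatibility — zero rotation at each built-in end:
  4.667 M_X + 2.333 M_Y = 2437
  2.333 M_X + 4.667 M_Y = 2709
Solving the pair gives M_X = 309.1 kN·m and M_Y = 426 kN·m (hogging).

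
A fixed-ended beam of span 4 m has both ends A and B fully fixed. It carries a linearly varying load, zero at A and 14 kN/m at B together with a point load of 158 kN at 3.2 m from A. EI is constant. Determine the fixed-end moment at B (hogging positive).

Release both end moments; the primary structure is a simply-supported span AB with redundants M_A and M_B.
Simple-span end rotations at A and B under the given loads:
  at A: triangular load, peak 14: 7w₀L³/(360EI) = 17.42/EI
  at B: triangular load, peak 14: w₀L³/(45EI) = 19.91/EI
  at A: point load 158 at a = 3.2: Pab(L + b)/(6LEI) = 80.9/EI
  at B: point load 158 at a = 3.2: Pab(L + a)/(6LEI) = 121.3/EI
  θ_A0 = 98.32/EI,  θ_B0 = 141.3/EI
Flexibility coefficients: a unit moment at one end gives L/(3EI) there and L/(6EI) at the far end, so f₁₁ = f₂₂ = 1.333/EI and f₁₂ = f₂₁ = 0.6667/EI.
Compatibility — zero rotation at each built-in end:
  1.333 M_A + 0.6667 M_B = 98.32
  0.6667 M_A + 1.333 M_B = 141.3
Solving the pair gives M_A = 27.69 kN·m and M_B = 92.1 kN·m (hogging).

M_B = 92.1 kN·m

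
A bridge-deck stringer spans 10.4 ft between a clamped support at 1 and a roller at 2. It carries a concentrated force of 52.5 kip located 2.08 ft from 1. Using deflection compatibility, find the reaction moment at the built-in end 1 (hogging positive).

M_1 = 78.62 kip·ft

Choose R_2 as the redundant. The primary structure is the cantilever fixed at 1.
Free-end deflection of the primary structure under the applied loading (downward +):
  point load 52.5 at a = 2.08: Pa²(3L − a)/(6EI) = 1102/EI
Tip deflection under a unit load at 2: L³/(3EI) = 375/EI.
Compatibility at 2: δ_0 − R_2·δ_{22} = 0, so R_2 = 1102/375 = 2.94 kip.
Moment equilibrium about 1: M_1 = Σ(load moments about 1) − R_2·L = 109.2 − 2.94×10.4 = 78.62 kip·ft.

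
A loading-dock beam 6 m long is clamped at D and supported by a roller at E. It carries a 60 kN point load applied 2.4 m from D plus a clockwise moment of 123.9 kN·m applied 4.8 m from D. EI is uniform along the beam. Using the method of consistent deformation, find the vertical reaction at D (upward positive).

Release the roller at E. Primary structure: cantilever fixed at D.
Downward deflection at the released point E due to the loads:
  point load 60 at a = 2.4: Pa²(3L − a)/(6EI) = 898.6/EI
  clockwise couple 123.9 at a = 4.8: M₀a(2L − a)/(2EI) = 2141/EI
  δ_0 = 3040/EI
Tip deflection under a unit load at E: L³/(3EI) = 72/EI.
The prop prevents deflection at E: R_E = δ_0/δ_{EE} = 3040/72 = 42.22 kN.
Vertical equilibrium: R_D = ΣP − R_E = 60 − 42.22 = 17.78 kN.

R_D = 17.78 kN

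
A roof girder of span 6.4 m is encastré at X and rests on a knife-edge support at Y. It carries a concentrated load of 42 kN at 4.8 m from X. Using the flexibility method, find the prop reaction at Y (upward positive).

R_Y = 26.58 kN

Choose R_Y as the redundant. The primary structure is the cantilever fixed at X.
Free-end deflection of the primary structure under the applied loading (downward +):
  point load 42 at a = 4.8: Pa²(3L − a)/(6EI) = 2322/EI
Tip deflection under a unit load at Y: L³/(3EI) = 87.38/EI.
Compatibility at Y: δ_0 − R_Y·δ_{YY} = 0, so R_Y = 2322/87.38 = 26.58 kN.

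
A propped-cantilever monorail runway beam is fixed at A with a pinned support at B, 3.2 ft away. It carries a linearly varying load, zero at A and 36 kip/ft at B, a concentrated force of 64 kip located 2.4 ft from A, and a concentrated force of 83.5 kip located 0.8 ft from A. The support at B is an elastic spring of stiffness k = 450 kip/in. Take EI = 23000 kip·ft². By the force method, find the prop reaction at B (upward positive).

R_B = 57.09 kip

Remove the prop at B; the released (primary) structure is a cantilever built in at A.
Deflection at B on the released cantilever, summing each load's contribution:
  triangular load, peak 36 at the free end: 11w₀L⁴/(120EI) = 346/EI
  point load 64 at a = 2.4: Pa²(3L − a)/(6EI) = 442.4/EI
  point load 83.5 at a = 0.8: Pa²(3L − a)/(6EI) = 78.38/EI
  δ_0 = 866.8/EI
Tip deflection under a unit load at B: L³/(3EI) = 10.92/EI.
With EI = 23000 kip·ft²: δ_0 = 0.037686 ft and δ_{BB} = 0.000475 ft/kip.
Compatibility — the spring shortens by R_B/k under the reaction it provides: δ_0 − R_B·δ_{BB} = R_B/k. With 1/k = 1/(450×12) ft/kip = 0.000185 ft/kip, R_B = δ_0 / (δ_{BB} + 1/k) = 0.037686 / (0.000475 + 0.000185) = 57.09 kip.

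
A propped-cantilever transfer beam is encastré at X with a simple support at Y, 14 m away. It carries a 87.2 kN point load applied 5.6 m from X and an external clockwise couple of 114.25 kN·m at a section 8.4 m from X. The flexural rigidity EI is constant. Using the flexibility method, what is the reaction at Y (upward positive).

Release the roller at Y. Primary structure: cantilever fixed at X.
Primary-structure tip deflection at Y by superposition:
  point load 87.2 at a = 5.6: Pa²(3L − a)/(6EI) = 16590/EI
  clockwise couple 114.25 at a = 8.4: M₀a(2L − a)/(2EI) = 9405/EI
  δ_0 = 25995/EI
Flexibility coefficient — unit upward force at Y: δ_{YY} = L³/(3EI) = 914.7/EI.
Compatibility at Y: δ_0 − R_Y·δ_{YY} = 0, so R_Y = 25995/914.7 = 28.42 kN.

R_Y = 28.42 kN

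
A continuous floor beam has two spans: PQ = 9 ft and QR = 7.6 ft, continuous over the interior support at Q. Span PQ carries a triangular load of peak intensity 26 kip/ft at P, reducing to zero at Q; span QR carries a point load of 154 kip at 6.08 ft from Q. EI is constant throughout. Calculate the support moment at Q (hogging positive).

M_Q = 118 kip·ft

Release continuity at Q by inserting a hinge; the redundant is the internal moment M_Q. The primary structure is two simply-supported spans PQ and QR.
Rotations at Q on the released spans (each span's end-slope, ×1/EI):
  span PQ: triangular load, peak 26: 7w₀L³/(360EI) = 368.6/EI
  span QR: point load 154 at a = 6.08: Pab(L + b)/(6LEI) = 284.6/EI
  relative rotation θ_0 = (368.6 + 284.6)/EI = 653.2/EI
A unit hogging moment at Q produces rotation L₁/(3EI) + L₂/(3EI) = 5.533/EI.
Slope continuity at Q: θ_0 = M_Q·5.533/EI, so M_Q = 653.2/5.533 = 118 kip·ft (hogging).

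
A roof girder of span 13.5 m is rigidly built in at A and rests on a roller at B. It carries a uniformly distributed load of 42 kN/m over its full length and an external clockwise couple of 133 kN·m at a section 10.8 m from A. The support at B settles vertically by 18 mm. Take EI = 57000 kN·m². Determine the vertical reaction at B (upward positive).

R_B = 225.6 kN

Release the roller at B. Primary structure: cantilever fixed at A.
Free-end deflection of the primary structure under the applied loading (downward +):
  UDL 42: wL⁴/(8EI) = 174379/EI
  clockwise couple 133 at a = 10.8: M₀a(2L − a)/(2EI) = 11635/EI
  δ_0 = 186014/EI
Flexibility coefficient — unit upward force at B: δ_{BB} = L³/(3EI) = 820.1/EI.
With EI = 57000 kN·m²: δ_0 = 3.2634 m and δ_{BB} = 0.014388 m/kN.
Compatibility — the beam at B must follow the support down by 0.018 m: δ_0 − R_B·δ_{BB} = 0.018, so R_B = (3.2634 − 0.018)/0.014388 = 225.6 kN.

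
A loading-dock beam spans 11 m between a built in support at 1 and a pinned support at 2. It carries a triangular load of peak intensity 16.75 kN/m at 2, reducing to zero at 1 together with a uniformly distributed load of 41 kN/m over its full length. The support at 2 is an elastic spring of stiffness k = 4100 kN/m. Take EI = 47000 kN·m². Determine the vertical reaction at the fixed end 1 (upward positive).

R_1 = 328.9 kN

Release the roller at 2. Primary structure: cantilever fixed at 1.
Downward deflection at the released point 2 due to the loads:
  triangular load, peak 16.75 at the free end: 11w₀L⁴/(120EI) = 22480/EI
  UDL 41: wL⁴/(8EI) = 75035/EI
  δ_0 = 97515/EI
Flexibility coefficient — unit upward force at 2: δ_{22} = L³/(3EI) = 443.7/EI.
With EI = 47000 kN·m²: δ_0 = 2.0748 m and δ_{22} = 0.00944 m/kN.
Compatibility — the spring shortens by R_2/k under the reaction it provides: δ_0 − R_2·δ_{22} = R_2/k. With 1/k = 0.000244 m/kN, R_2 = δ_0 / (δ_{22} + 1/k) = 2.0748 / (0.00944 + 0.000244) = 214.3 kN.
Vertical equilibrium: R_1 = ΣP − R_2 = 543.1 − 214.3 = 328.9 kN.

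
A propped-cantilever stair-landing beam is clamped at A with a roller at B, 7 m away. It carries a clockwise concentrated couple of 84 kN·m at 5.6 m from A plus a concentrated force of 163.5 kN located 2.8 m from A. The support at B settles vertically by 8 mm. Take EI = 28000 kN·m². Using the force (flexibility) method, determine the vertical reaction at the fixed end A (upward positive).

Take the reaction at B as the redundant and release it; the primary structure is a cantilever fixed at A.
Deflection at B on the released cantilever, summing each load's contribution:
  clockwise couple 84 at a = 5.6: M₀a(2L − a)/(2EI) = 1976/EI
  point load 163.5 at a = 2.8: Pa²(3L − a)/(6EI) = 3888/EI
  δ_0 = 5864/EI
Tip deflection under a unit load at B: L³/(3EI) = 114.3/EI.
With EI = 28000 kN·m²: δ_0 = 0.20943 m and δ_{BB} = 0.004083 m/kN.
Compatibility — the beam at B must follow the support down by 0.008 m: δ_0 − R_B·δ_{BB} = 0.008, so R_B = (0.20943 − 0.008)/0.004083 = 49.33 kN.
Vertical equilibrium: R_A = ΣP − R_B = 163.5 − 49.33 = 114.2 kN.

R_A = 114.2 kN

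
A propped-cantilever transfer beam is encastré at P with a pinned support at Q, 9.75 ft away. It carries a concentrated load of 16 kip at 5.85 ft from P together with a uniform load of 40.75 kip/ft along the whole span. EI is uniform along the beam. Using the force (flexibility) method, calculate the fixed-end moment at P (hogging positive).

M_P = 510.4 kip·ft

Choose R_Q as the redundant. The primary structure is the cantilever fixed at P.
Downward deflection at the released point Q due to the loads:
  point load 16 at a = 5.85: Pa²(3L − a)/(6EI) = 2135/EI
  UDL 40.75: wL⁴/(8EI) = 46032/EI
  δ_0 = 48167/EI
Flexibility coefficient — unit upward force at Q: δ_{QQ} = L³/(3EI) = 309/EI.
The prop prevents deflection at Q: R_Q = δ_0/δ_{QQ} = 48167/309 = 155.9 kip.
Moment equilibrium about P: M_P = Σ(load moments about P) − R_Q·L = 2030 − 155.9×9.75 = 510.4 kip·ft.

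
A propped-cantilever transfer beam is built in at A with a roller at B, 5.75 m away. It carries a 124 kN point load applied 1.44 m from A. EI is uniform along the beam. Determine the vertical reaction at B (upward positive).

Remove the prop at B; the released (primary) structure is a cantilever built in at A.
Downward deflection at the released point B due to the loads:
  point load 124 at a = 1.44: Pa²(3L − a)/(6EI) = 677.5/EI
Flexibility coefficient — unit upward force at B: δ_{BB} = L³/(3EI) = 63.37/EI.
The prop prevents deflection at B: R_B = δ_0/δ_{BB} = 677.5/63.37 = 10.69 kN.

R_B = 10.69 kN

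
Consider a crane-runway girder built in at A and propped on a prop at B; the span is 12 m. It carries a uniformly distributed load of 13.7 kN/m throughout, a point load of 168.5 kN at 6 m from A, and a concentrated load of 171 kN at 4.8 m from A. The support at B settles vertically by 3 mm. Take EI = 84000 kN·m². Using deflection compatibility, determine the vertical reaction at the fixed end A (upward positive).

Release the roller at B. Primary structure: cantilever fixed at A.
Free-end deflection of the primary structure under the applied loading (downward +):
  UDL 13.7: wL⁴/(8EI) = 35510/EI
  point load 168.5 at a = 6: Pa²(3L − a)/(6EI) = 30330/EI
  point load 171 at a = 4.8: Pa²(3L − a)/(6EI) = 20487/EI
  δ_0 = 86328/EI
Flexibility coefficient — unit upward force at B: δ_{BB} = L³/(3EI) = 576/EI.
With EI = 84000 kN·m²: δ_0 = 1.0277 m and δ_{BB} = 0.006857 m/kN.
Compatibility — the beam at B must follow the support down by 0.003 m: δ_0 − R_B·δ_{BB} = 0.003, so R_B = (1.0277 − 0.003)/0.006857 = 149.4 kN.
Vertical equilibrium: R_A = ΣP − R_B = 503.9 − 149.4 = 354.5 kN.

R_A = 354.5 kN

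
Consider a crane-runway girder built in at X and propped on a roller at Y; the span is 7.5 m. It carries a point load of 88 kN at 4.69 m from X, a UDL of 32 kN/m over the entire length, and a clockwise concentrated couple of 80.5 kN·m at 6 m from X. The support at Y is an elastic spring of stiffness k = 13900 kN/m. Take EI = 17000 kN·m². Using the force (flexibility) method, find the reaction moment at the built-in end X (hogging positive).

Remove the prop at Y; the released (primary) structure is a cantilever built in at X.
Primary-structure tip deflection at Y by superposition:
  point load 88 at a = 4.69: Pa²(3L − a)/(6EI) = 5746/EI
  UDL 32: wL⁴/(8EI) = 12656/EI
  clockwise couple 80.5 at a = 6: M₀a(2L − a)/(2EI) = 2174/EI
  δ_0 = 20575/EI
Flexibility coefficient — unit upward force at Y: δ_{YY} = L³/(3EI) = 140.6/EI.
With EI = 17000 kN·m²: δ_0 = 1.2103 m and δ_{YY} = 0.008272 m/kN.
Compatibility — the spring shortens by R_Y/k under the reaction it provides: δ_0 − R_Y·δ_{YY} = R_Y/k. With 1/k = 0.000072 m/kN, R_Y = δ_0 / (δ_{YY} + 1/k) = 1.2103 / (0.008272 + 0.000072) = 145.1 kN.
Moment equilibrium about X: M_X = Σ(load moments about X) − R_Y·L = 1393 − 145.1×7.5 = 305.3 kN·m.

M_X = 305.3 kN·m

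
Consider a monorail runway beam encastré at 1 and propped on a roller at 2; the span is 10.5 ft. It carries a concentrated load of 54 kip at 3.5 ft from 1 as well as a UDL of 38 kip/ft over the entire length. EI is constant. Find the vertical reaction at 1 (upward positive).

R_1 = 295.4 kip

Release the roller at 2. Primary structure: cantilever fixed at 1.
Deflection at 2 on the released cantilever, summing each load's contribution:
  point load 54 at a = 3.5: Pa²(3L − a)/(6EI) = 3087/EI
  UDL 38: wL⁴/(8EI) = 57737/EI
  δ_0 = 60824/EI
Tip deflection under a unit load at 2: L³/(3EI) = 385.9/EI.
Compatibility at 2: δ_0 − R_2·δ_{22} = 0, so R_2 = 60824/385.9 = 157.6 kip.
Vertical equilibrium: R_1 = ΣP − R_2 = 453 − 157.6 = 295.4 kip.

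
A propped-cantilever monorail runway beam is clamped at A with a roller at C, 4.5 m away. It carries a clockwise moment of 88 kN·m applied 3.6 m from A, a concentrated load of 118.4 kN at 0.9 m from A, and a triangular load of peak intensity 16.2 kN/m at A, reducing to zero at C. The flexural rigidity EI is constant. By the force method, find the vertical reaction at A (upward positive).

R_A = 112.8 kN

Release the roller at C. Primary structure: cantilever fixed at A.
Free-end deflection of the primary structure under the applied loading (downward +):
  clockwise couple 88 at a = 3.6: M₀a(2L − a)/(2EI) = 855.4/EI
  point load 118.4 at a = 0.9: Pa²(3L − a)/(6EI) = 201.4/EI
  triangular load, peak 16.2 at the fixed end: w₀L⁴/(30EI) = 221.4/EI
  δ_0 = 1278/EI
Tip deflection under a unit load at C: L³/(3EI) = 30.38/EI.
The prop prevents deflection at C: R_C = δ_0/δ_{CC} = 1278/30.38 = 42.08 kN.
Vertical equilibrium: R_A = ΣP − R_C = 154.8 − 42.08 = 112.8 kN.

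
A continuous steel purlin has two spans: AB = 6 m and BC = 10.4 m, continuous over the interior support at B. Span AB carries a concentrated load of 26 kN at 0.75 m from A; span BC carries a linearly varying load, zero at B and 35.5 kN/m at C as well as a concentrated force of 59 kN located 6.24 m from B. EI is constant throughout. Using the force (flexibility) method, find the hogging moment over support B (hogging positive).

Insert a hinge at B; M_B is the redundant, and each span becomes simply supported.
Rotations at B on the released spans (each span's end-slope, ×1/EI):
  span AB: point load 26 at a = 0.75: Pab(L + a)/(6LEI) = 19.2/EI
  span BC: triangular load, peak 35.5: 7w₀L³/(360EI) = 776.5/EI
  span BC: point load 59 at a = 6.24: Pab(L + b)/(6LEI) = 357.4/EI
  relative rotation θ_0 = (19.2 + 1134)/EI = 1153/EI
A unit hogging moment at B produces rotation L₁/(3EI) + L₂/(3EI) = 5.467/EI.
Compatibility: M_B·(L₁+L₂)/(3EI) = θ_0, giving M_B = 210.9 kN·m (hogging).

M_B = 210.9 kN·m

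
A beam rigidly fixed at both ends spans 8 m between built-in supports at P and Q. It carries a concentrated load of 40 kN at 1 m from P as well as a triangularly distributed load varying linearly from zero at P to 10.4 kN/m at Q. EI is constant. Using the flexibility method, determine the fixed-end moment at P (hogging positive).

Release both end moments; the primary structure is a simply-supported span PQ with redundants M_P and M_Q.
End rotations of the released simple span under the applied load (×1/EI):
  at P: point load 40 at a = 1: Pab(L + b)/(6LEI) = 87.5/EI
  at Q: point load 40 at a = 1: Pab(L + a)/(6LEI) = 52.5/EI
  at P: triangular load, peak 10.4: 7w₀L³/(360EI) = 103.5/EI
  at Q: triangular load, peak 10.4: w₀L³/(45EI) = 118.3/EI
  θ_P0 = 191/EI,  θ_Q0 = 170.8/EI
Flexibility coefficients: a unit moment at one end gives L/(3EI) there and L/(6EI) at the far end, so f₁₁ = f₂₂ = 2.667/EI and f₁₂ = f₂₁ = 1.333/EI.
Compatibility — zero rotation at each built-in end:
  2.667 M_P + 1.333 M_Q = 191
  1.333 M_P + 2.667 M_Q = 170.8
Solving the pair gives M_P = 52.81 kN·m and M_Q = 37.66 kN·m (hogging).

M_P = 52.81 kN·m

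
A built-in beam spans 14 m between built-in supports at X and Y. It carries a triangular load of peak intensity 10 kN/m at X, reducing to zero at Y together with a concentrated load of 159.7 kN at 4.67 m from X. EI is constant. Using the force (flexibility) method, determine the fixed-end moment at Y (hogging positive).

Release both end moments; the primary structure is a simply-supported span XY with redundants M_X and M_Y.
On the primary (simply-supported) span, the end slopes from the loading are:
  at X: triangular load, peak 10: w₀L³/(45EI) = 609.8/EI
  at Y: triangular load, peak 10: 7w₀L³/(360EI) = 533.6/EI
  at X: point load 159.7 at a = 4.67: Pab(L + b)/(6LEI) = 1933/EI
  at Y: point load 159.7 at a = 4.67: Pab(L + a)/(6LEI) = 1547/EI
  θ_X0 = 2542/EI,  θ_Y0 = 2080/EI
Flexibility coefficients: a unit moment at one end gives L/(3EI) there and L/(6EI) at the far end, so f₁₁ = f₂₂ = 4.667/EI and f₁₂ = f₂₁ = 2.333/EI.
Compatibility — zero rotation at each built-in end:
  4.667 M_X + 2.333 M_Y = 2542
  2.333 M_X + 4.667 M_Y = 2080
Solving the pair gives M_X = 429.2 kN·m and M_Y = 231.1 kN·m (hogging).

M_Y = 231.1 kN·m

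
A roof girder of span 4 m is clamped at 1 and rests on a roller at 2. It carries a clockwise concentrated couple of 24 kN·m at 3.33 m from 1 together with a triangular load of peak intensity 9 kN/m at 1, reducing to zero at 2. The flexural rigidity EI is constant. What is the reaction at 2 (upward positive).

Take the reaction at 2 as the redundant and release it; the primary structure is a cantilever fixed at 1.
Downward deflection at the released point 2 due to the loads:
  clockwise couple 24 at a = 3.33: M₀a(2L − a)/(2EI) = 186.6/EI
  triangular load, peak 9 at the fixed end: w₀L⁴/(30EI) = 76.8/EI
  δ_0 = 263.4/EI
Tip deflection under a unit load at 2: L³/(3EI) = 21.33/EI.
Compatibility at 2: δ_0 − R_2·δ_{22} = 0, so R_2 = 263.4/21.33 = 12.35 kN.

R_2 = 12.35 kN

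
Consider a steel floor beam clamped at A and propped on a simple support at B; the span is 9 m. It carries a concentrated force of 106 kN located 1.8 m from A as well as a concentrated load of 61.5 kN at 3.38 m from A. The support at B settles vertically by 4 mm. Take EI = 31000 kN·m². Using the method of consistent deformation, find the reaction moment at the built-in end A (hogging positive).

M_A = 247.4 kN·m

Take the reaction at B as the redundant and release it; the primary structure is a cantilever fixed at A.
Downward deflection at the released point B due to the loads:
  point load 106 at a = 1.8: Pa²(3L − a)/(6EI) = 1442/EI
  point load 61.5 at a = 3.38: Pa²(3L − a)/(6EI) = 2766/EI
  δ_0 = 4208/EI
Flexibility coefficient — unit upward force at B: δ_{BB} = L³/(3EI) = 243/EI.
With EI = 31000 kN·m²: δ_0 = 0.13575 m and δ_{BB} = 0.007839 m/kN.
Compatibility — the beam at B must follow the support down by 0.004 m: δ_0 − R_B·δ_{BB} = 0.004, so R_B = (0.13575 − 0.004)/0.007839 = 16.81 kN.
Moment equilibrium about A: M_A = Σ(load moments about A) − R_B·L = 398.7 − 16.81×9 = 247.4 kN·m.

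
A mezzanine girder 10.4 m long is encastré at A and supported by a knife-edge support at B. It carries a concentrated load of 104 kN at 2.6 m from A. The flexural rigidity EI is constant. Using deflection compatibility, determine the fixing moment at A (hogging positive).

M_A = 177.4 kN·m

Remove the prop at B; the released (primary) structure is a cantilever built in at A.
Deflection at B on the released cantilever, summing each load's contribution:
  point load 104 at a = 2.6: Pa²(3L − a)/(6EI) = 3351/EI
Flexibility coefficient — unit upward force at B: δ_{BB} = L³/(3EI) = 375/EI.
The prop prevents deflection at B: R_B = δ_0/δ_{BB} = 3351/375 = 8.938 kN.
Moment equilibrium about A: M_A = Σ(load moments about A) − R_B·L = 270.4 − 8.938×10.4 = 177.4 kN·m.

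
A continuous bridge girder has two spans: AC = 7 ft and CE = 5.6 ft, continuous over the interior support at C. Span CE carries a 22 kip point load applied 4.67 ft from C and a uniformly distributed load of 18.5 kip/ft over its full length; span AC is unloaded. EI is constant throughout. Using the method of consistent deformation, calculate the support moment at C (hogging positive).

Insert a hinge at C; M_C is the redundant, and each span becomes simply supported.
Discontinuity in slope at C on the released structure — sum the simple-span end rotations:
  span CE: point load 22 at a = 4.67: Pab(L + b)/(6LEI) = 18.57/EI
  span CE: UDL 18.5: wL³/(24EI) = 135.4/EI
  relative rotation θ_0 = (0 + 153.9)/EI = 153.9/EI
A unit hogging moment at C produces rotation L₁/(3EI) + L₂/(3EI) = 4.2/EI.
Slope continuity at C: θ_0 = M_C·4.2/EI, so M_C = 153.9/4.2 = 36.65 kip·ft (hogging).

M_C = 36.65 kip·ft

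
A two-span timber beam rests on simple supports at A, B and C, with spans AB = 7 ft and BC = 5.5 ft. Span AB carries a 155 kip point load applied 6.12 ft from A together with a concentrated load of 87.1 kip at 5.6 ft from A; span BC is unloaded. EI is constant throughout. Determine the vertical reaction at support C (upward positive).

Release continuity at B by inserting a hinge; the redundant is the internal moment M_B. The primary structure is two simply-supported spans AB and BC.
Rotations at B on the released spans (each span's end-slope, ×1/EI):
  span AB: point load 155 at a = 6.12: Pab(L + a)/(6LEI) = 260.8/EI
  span AB: point load 87.1 at a = 5.6: Pab(L + a)/(6LEI) = 204.9/EI
  relative rotation θ_0 = (465.6 + 0)/EI = 465.6/EI
A unit hogging moment at B produces rotation L₁/(3EI) + L₂/(3EI) = 4.167/EI.
Compatibility: M_B·(L₁+L₂)/(3EI) = θ_0, giving M_B = 111.7 kip·ft (hogging).
Span BC, ΣM about C: R_B^{BC}·5.5 = 0 + 111.7, so R_B^{BC} = 20.32 kip and R_C = 0 − 20.32 = -20.32 kip.

R_C = -20.32 kip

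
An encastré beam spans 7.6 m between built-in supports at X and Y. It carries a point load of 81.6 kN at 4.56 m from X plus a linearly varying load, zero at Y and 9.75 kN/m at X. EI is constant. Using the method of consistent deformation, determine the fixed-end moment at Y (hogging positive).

M_Y = 108.1 kN·m

Release both end moments; the primary structure is a simply-supported span XY with redundants M_X and M_Y.
Simple-span end rotations at X and Y under the given loads:
  at X: point load 81.6 at a = 4.56: Pab(L + b)/(6LEI) = 263.9/EI
  at Y: point load 81.6 at a = 4.56: Pab(L + a)/(6LEI) = 301.6/EI
  at X: triangular load, peak 9.75: w₀L³/(45EI) = 95.11/EI
  at Y: triangular load, peak 9.75: 7w₀L³/(360EI) = 83.22/EI
  θ_X0 = 359.1/EI,  θ_Y0 = 384.9/EI
Flexibility coefficients: a unit moment at one end gives L/(3EI) there and L/(6EI) at the far end, so f₁₁ = f₂₂ = 2.533/EI and f₁₂ = f₂₁ = 1.267/EI.
Compatibility — zero rotation at each built-in end:
  2.533 M_X + 1.267 M_Y = 359.1
  1.267 M_X + 2.533 M_Y = 384.9
Solving the pair gives M_X = 87.69 kN·m and M_Y = 108.1 kN·m (hogging).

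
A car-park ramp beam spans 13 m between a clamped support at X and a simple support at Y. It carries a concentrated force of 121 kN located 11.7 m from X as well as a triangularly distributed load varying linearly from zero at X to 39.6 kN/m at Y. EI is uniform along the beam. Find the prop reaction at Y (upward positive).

R_Y = 244.5 kN

Choose R_Y as the redundant. The primary structure is the cantilever fixed at X.
Primary-structure tip deflection at Y by superposition:
  point load 121 at a = 11.7: Pa²(3L − a)/(6EI) = 75365/EI
  triangular load, peak 39.6 at the free end: 11w₀L⁴/(120EI) = 103676/EI
  δ_0 = 179041/EI
Tip deflection under a unit load at Y: L³/(3EI) = 732.3/EI.
The prop prevents deflection at Y: R_Y = δ_0/δ_{YY} = 179041/732.3 = 244.5 kN.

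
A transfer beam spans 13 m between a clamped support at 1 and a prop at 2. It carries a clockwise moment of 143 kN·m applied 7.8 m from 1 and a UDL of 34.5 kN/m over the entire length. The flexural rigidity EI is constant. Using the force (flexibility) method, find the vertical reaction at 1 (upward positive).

R_1 = 266.5 kN

Choose R_2 as the redundant. The primary structure is the cantilever fixed at 1.
Downward deflection at the released point 2 due to the loads:
  clockwise couple 143 at a = 7.8: M₀a(2L − a)/(2EI) = 10150/EI
  UDL 34.5: wL⁴/(8EI) = 123169/EI
  δ_0 = 133319/EI
Flexibility coefficient — unit upward force at 2: δ_{22} = L³/(3EI) = 732.3/EI.
Compatibility at 2: δ_0 − R_2·δ_{22} = 0, so R_2 = 133319/732.3 = 182 kN.
Vertical equilibrium: R_1 = ΣP − R_2 = 448.5 − 182 = 266.5 kN.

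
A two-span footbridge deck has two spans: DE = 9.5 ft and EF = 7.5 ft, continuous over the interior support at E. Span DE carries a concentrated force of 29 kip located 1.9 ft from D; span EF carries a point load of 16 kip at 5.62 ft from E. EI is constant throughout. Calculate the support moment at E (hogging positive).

M_E = 21 kip·ft

Take M_E as the redundant. Released structure: two simple spans DE and EF with a hinge at E.
End slopes at the hinge E, treating each span as simply supported:
  span DE: point load 29 at a = 1.9: Pab(L + a)/(6LEI) = 83.75/EI
  span EF: point load 16 at a = 5.62: Pab(L + b)/(6LEI) = 35.24/EI
  relative rotation θ_0 = (83.75 + 35.24)/EI = 119/EI
A unit hogging moment at E produces rotation L₁/(3EI) + L₂/(3EI) = 5.667/EI.
Slope continuity at E: θ_0 = M_E·5.667/EI, so M_E = 119/5.667 = 21 kip·ft (hogging).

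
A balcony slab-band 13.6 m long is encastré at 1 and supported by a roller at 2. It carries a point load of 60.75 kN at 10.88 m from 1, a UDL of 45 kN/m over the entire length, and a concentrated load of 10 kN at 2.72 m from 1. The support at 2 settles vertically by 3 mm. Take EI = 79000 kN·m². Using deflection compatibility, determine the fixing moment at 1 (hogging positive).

M_1 = 1143 kN·m

Remove the prop at 2; the released (primary) structure is a cantilever built in at 1.
Primary-structure tip deflection at 2 by superposition:
  point load 60.75 at a = 10.88: Pa²(3L − a)/(6EI) = 35860/EI
  UDL 45: wL⁴/(8EI) = 192432/EI
  point load 10 at a = 2.72: Pa²(3L − a)/(6EI) = 469.6/EI
  δ_0 = 228762/EI
Flexibility coefficient — unit upward force at 2: δ_{22} = L³/(3EI) = 838.5/EI.
With EI = 79000 kN·m²: δ_0 = 2.8957 m and δ_{22} = 0.010614 m/kN.
Compatibility — the beam at 2 must follow the support down by 0.003 m: δ_0 − R_2·δ_{22} = 0.003, so R_2 = (2.8957 − 0.003)/0.010614 = 272.5 kN.
Moment equilibrium about 1: M_1 = Σ(load moments about 1) − R_2·L = 4850 − 272.5×13.6 = 1143 kN·m.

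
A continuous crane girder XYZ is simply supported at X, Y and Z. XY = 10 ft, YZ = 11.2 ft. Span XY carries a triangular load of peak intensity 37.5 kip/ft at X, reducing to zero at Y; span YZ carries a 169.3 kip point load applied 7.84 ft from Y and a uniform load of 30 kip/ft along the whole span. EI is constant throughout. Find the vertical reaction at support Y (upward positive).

R_Y = 373.7 kip

Take M_Y as the redundant. Released structure: two simple spans XY and YZ with a hinge at Y.
End slopes at the hinge Y, treating each span as simply supported:
  span XY: triangular load, peak 37.5: 7w₀L³/(360EI) = 729.2/EI
  span YZ: point load 169.3 at a = 7.84: Pab(L + b)/(6LEI) = 966.3/EI
  span YZ: UDL 30: wL³/(24EI) = 1756/EI
  relative rotation θ_0 = (729.2 + 2722)/EI = 3452/EI
A unit hogging moment at Y produces rotation L₁/(3EI) + L₂/(3EI) = 7.067/EI.
Slope continuity at Y: θ_0 = M_Y·7.067/EI, so M_Y = 3452/7.067 = 488.4 kip·ft (hogging).
Span XY, ΣM about X with M_Y applied at Y: R_Y^{XY}·10 = 625 + 488.4, so R_Y^{XY} = 111.3 kip and R_X = 187.5 − 111.3 = 76.16 kip.
Span YZ, ΣM about Z: R_Y^{YZ}·11.2 = 2450 + 488.4, so R_Y^{YZ} = 262.4 kip and R_Z = 505.3 − 262.4 = 242.9 kip.
R_Y = 111.3 + 262.4 = 373.7 kip.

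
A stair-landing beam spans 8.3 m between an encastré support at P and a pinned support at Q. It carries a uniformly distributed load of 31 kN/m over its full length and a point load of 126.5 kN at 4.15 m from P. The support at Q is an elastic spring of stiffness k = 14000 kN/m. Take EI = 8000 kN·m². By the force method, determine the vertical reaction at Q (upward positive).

R_Q = 135.6 kN

Remove the prop at Q; the released (primary) structure is a cantilever built in at P.
Deflection at Q on the released cantilever, summing each load's contribution:
  UDL 31: wL⁴/(8EI) = 18390/EI
  point load 126.5 at a = 4.15: Pa²(3L − a)/(6EI) = 7534/EI
  δ_0 = 25925/EI
Tip deflection under a unit load at Q: L³/(3EI) = 190.6/EI.
With EI = 8000 kN·m²: δ_0 = 3.2406 m and δ_{QQ} = 0.023824 m/kN.
Compatibility — the spring shortens by R_Q/k under the reaction it provides: δ_0 − R_Q·δ_{QQ} = R_Q/k. With 1/k = 0.000071 m/kN, R_Q = δ_0 / (δ_{QQ} + 1/k) = 3.2406 / (0.023824 + 0.000071) = 135.6 kN.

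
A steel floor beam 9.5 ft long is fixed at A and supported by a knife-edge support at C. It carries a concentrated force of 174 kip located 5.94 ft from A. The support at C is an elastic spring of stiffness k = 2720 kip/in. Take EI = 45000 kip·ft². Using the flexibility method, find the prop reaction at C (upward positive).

Remove the prop at C; the released (primary) structure is a cantilever built in at A.
Free-end deflection of the primary structure under the applied loading (downward +):
  point load 174 at a = 5.94: Pa²(3L − a)/(6EI) = 23084/EI
Tip deflection under a unit load at C: L³/(3EI) = 285.8/EI.
With EI = 45000 kip·ft²: δ_0 = 0.51298 ft and δ_{CC} = 0.006351 ft/kip.
Compatibility — the spring shortens by R_C/k under the reaction it provides: δ_0 − R_C·δ_{CC} = R_C/k. With 1/k = 1/(2720×12) ft/kip = 0.000031 ft/kip, R_C = δ_0 / (δ_{CC} + 1/k) = 0.51298 / (0.006351 + 0.000031) = 80.38 kip.

R_C = 80.38 kip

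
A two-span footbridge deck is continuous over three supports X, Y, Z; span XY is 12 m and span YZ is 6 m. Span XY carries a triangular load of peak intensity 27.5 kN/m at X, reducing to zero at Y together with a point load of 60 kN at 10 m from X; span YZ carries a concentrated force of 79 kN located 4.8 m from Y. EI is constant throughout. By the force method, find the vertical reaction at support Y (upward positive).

R_Y = 178.4 kN

Release continuity at Y by inserting a hinge; the redundant is the internal moment M_Y. The primary structure is two simply-supported spans XY and YZ.
Rotations at Y on the released spans (each span's end-slope, ×1/EI):
  span XY: triangular load, peak 27.5: 7w₀L³/(360EI) = 924/EI
  span XY: point load 60 at a = 10: Pab(L + a)/(6LEI) = 366.7/EI
  span YZ: point load 79 at a = 4.8: Pab(L + b)/(6LEI) = 91.01/EI
  relative rotation θ_0 = (1291 + 91.01)/EI = 1382/EI
A unit hogging moment at Y produces rotation L₁/(3EI) + L₂/(3EI) = 6/EI.
Compatibility: M_Y·(L₁+L₂)/(3EI) = θ_0, giving M_Y = 230.3 kN·m (hogging).
Span XY, ΣM about X with M_Y applied at Y: R_Y^{XY}·12 = 1260 + 230.3, so R_Y^{XY} = 124.2 kN and R_X = 225 − 124.2 = 100.8 kN.
Span YZ, ΣM about Z: R_Y^{YZ}·6 = 94.8 + 230.3, so R_Y^{YZ} = 54.18 kN and R_Z = 79 − 54.18 = 24.82 kN.
R_Y = 124.2 + 54.18 = 178.4 kN.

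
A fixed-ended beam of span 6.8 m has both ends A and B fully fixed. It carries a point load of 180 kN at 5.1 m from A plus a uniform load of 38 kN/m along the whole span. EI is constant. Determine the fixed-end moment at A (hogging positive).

M_A = 203.8 kN·m

Release both end moments; the primary structure is a simply-supported span AB with redundants M_A and M_B.
End rotations of the released simple span under the applied load (×1/EI):
  at A: point load 180 at a = 5.1: Pab(L + b)/(6LEI) = 325.1/EI
  at B: point load 180 at a = 5.1: Pab(L + a)/(6LEI) = 455.2/EI
  at A: UDL 38: wL³/(24EI) = 497.9/EI
  at B: UDL 38: wL³/(24EI) = 497.9/EI
  θ_A0 = 823/EI,  θ_B0 = 953/EI
Flexibility coefficients: a unit moment at one end gives L/(3EI) there and L/(6EI) at the far end, so f₁₁ = f₂₂ = 2.267/EI and f₁₂ = f₂₁ = 1.133/EI.
Compatibility — zero rotation at each built-in end:
  2.267 M_A + 1.133 M_B = 823
  1.133 M_A + 2.267 M_B = 953
Solving the pair gives M_A = 203.8 kN·m and M_B = 318.6 kN·m (hogging).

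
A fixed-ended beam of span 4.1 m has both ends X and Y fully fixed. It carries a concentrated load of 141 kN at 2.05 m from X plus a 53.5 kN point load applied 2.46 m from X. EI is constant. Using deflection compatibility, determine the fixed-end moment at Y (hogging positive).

Release both end moments; the primary structure is a simply-supported span XY with redundants M_X and M_Y.
End rotations of the released simple span under the applied load (×1/EI):
  at X: point load 141 at a = 2.05: Pab(L + b)/(6LEI) = 148.1/EI
  at Y: point load 141 at a = 2.05: Pab(L + a)/(6LEI) = 148.1/EI
  at X: point load 53.5 at a = 2.46: Pab(L + b)/(6LEI) = 50.36/EI
  at Y: point load 53.5 at a = 2.46: Pab(L + a)/(6LEI) = 57.56/EI
  θ_X0 = 198.5/EI,  θ_Y0 = 205.7/EI
Flexibility coefficients: a unit moment at one end gives L/(3EI) there and L/(6EI) at the far end, so f₁₁ = f₂₂ = 1.367/EI and f₁₂ = f₂₁ = 0.6833/EI.
Compatibility — zero rotation at each built-in end:
  1.367 M_X + 0.6833 M_Y = 198.5
  0.6833 M_X + 1.367 M_Y = 205.7
Solving the pair gives M_X = 93.32 kN·m and M_Y = 103.8 kN·m (hogging).

M_Y = 103.8 kN·m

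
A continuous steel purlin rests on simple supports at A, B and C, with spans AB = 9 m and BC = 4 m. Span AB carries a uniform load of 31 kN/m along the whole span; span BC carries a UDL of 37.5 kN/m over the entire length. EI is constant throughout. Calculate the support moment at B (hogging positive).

M_B = 240.4 kN·m

Take M_B as the redundant. Released structure: two simple spans AB and BC with a hinge at B.
Discontinuity in slope at B on the released structure — sum the simple-span end rotations:
  span AB: UDL 31: wL³/(24EI) = 941.6/EI
  span BC: UDL 37.5: wL³/(24EI) = 100/EI
  relative rotation θ_0 = (941.6 + 100)/EI = 1042/EI
A unit hogging moment at B produces rotation L₁/(3EI) + L₂/(3EI) = 4.333/EI.
Compatibility: M_B·(L₁+L₂)/(3EI) = θ_0, giving M_B = 240.4 kN·m (hogging).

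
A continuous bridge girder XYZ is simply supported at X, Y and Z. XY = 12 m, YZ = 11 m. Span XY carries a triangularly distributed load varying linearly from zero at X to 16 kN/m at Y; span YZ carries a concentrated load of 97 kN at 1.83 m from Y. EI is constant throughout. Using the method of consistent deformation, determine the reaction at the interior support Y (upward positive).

R_Y = 170.1 kN

Take M_Y as the redundant. Released structure: two simple spans XY and YZ with a hinge at Y.
Rotations at Y on the released spans (each span's end-slope, ×1/EI):
  span XY: triangular load, peak 16: w₀L³/(45EI) = 614.4/EI
  span YZ: point load 97 at a = 1.83: Pab(L + b)/(6LEI) = 497.5/EI
  relative rotation θ_0 = (614.4 + 497.5)/EI = 1112/EI
A unit hogging moment at Y produces rotation L₁/(3EI) + L₂/(3EI) = 7.667/EI.
Compatibility: M_Y·(L₁+L₂)/(3EI) = θ_0, giving M_Y = 145 kN·m (hogging).
Span XY, ΣM about X with M_Y applied at Y: R_Y^{XY}·12 = 768 + 145, so R_Y^{XY} = 76.09 kN and R_X = 96 − 76.09 = 19.91 kN.
Span YZ, ΣM about Z: R_Y^{YZ}·11 = 889.5 + 145, so R_Y^{YZ} = 94.05 kN and R_Z = 97 − 94.05 = 2.953 kN.
R_Y = 76.09 + 94.05 = 170.1 kN.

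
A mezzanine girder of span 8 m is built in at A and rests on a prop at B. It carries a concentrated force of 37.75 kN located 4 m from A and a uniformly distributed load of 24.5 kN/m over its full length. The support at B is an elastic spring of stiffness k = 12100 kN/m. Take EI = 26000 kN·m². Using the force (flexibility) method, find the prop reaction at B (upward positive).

Remove the prop at B; the released (primary) structure is a cantilever built in at A.
Downward deflection at the released point B due to the loads:
  point load 37.75 at a = 4: Pa²(3L − a)/(6EI) = 2013/EI
  UDL 24.5: wL⁴/(8EI) = 12544/EI
  δ_0 = 14557/EI
Tip deflection under a unit load at B: L³/(3EI) = 170.7/EI.
With EI = 26000 kN·m²: δ_0 = 0.5599 m and δ_{BB} = 0.006564 m/kN.
Compatibility — the spring shortens by R_B/k under the reaction it provides: δ_0 − R_B·δ_{BB} = R_B/k. With 1/k = 0.000083 m/kN, R_B = δ_0 / (δ_{BB} + 1/k) = 0.5599 / (0.006564 + 0.000083) = 84.24 kN.

R_B = 84.24 kN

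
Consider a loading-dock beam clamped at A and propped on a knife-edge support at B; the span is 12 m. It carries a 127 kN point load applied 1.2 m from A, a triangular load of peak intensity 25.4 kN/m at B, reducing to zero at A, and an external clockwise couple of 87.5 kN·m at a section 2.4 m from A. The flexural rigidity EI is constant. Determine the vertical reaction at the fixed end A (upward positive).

Take the reaction at B as the redundant and release it; the primary structure is a cantilever fixed at A.
Primary-structure tip deflection at B by superposition:
  point load 127 at a = 1.2: Pa²(3L − a)/(6EI) = 1061/EI
  triangular load, peak 25.4 at the free end: 11w₀L⁴/(120EI) = 48280/EI
  clockwise couple 87.5 at a = 2.4: M₀a(2L − a)/(2EI) = 2268/EI
  δ_0 = 51609/EI
Tip deflection under a unit load at B: L³/(3EI) = 576/EI.
The prop prevents deflection at B: R_B = δ_0/δ_{BB} = 51609/576 = 89.6 kN.
Vertical equilibrium: R_A = ΣP − R_B = 279.4 − 89.6 = 189.8 kN.

R_A = 189.8 kN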